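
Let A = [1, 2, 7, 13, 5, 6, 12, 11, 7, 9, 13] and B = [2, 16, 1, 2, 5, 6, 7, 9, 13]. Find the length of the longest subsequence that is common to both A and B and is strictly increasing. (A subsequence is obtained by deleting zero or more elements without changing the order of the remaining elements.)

A longest common strictly increasing subsequence is 1, 2, 5, 6, 7, 9, 13 (length 7); it appears in order in both A and B, and no longer such subsequence exists.

7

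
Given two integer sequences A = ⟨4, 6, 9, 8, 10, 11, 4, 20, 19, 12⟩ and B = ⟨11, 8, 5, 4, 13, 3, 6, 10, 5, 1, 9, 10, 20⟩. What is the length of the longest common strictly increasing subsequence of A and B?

A longest common strictly increasing subsequence is 4, 6, 9, 10, 20 (length 5); it appears in order in both A and B, and no longer such subsequence exists.

5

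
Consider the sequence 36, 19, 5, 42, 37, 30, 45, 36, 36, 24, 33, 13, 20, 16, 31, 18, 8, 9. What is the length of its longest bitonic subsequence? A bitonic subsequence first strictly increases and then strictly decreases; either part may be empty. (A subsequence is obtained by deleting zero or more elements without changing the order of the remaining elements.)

8

Let inc[i] be the LIS ending at i and dec[i] the longest strictly decreasing subsequence starting at i. inc = [1, 1, 1, 2, 2, 2, 3, 3, 3, 2, 3, 2, 3, 3, 4, 4, 2, 3], dec = [6, 3, 1, 7, 6, 5, 6, 5, 5, 4, 4, 2, 3, 2, 3, 2, 1, 1].
max_i inc[i]+dec[i]−1 = 8, with one witness 36, 42, 37, 36, 33, 31, 18, 9.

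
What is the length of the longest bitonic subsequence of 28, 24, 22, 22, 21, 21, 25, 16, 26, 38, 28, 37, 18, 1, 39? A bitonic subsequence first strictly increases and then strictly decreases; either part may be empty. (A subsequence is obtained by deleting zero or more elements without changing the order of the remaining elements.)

7

One longest bitonic subsequence is 24, 25, 26, 38, 37, 18, 1 (positions 2,7,9,10,12,13,14): it rises to 38 then falls. Length 7 is optimal.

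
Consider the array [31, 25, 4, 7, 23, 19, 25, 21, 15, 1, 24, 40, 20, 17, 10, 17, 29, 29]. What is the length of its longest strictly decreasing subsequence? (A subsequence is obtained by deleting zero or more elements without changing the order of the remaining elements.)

7

One longest decreasing subsequence is 31, 25, 23, 21, 20, 17, 10 (positions 1,2,5,8,13,14,15), of length 7; no longer one exists.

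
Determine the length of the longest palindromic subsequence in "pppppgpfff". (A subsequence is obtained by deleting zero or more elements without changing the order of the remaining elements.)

Using dp[i][j] = 2 + dp[i+1][j−1] if the ends match, else max(dp[i+1][j], dp[i][j−1]):
dp[1][10] = 6. A witness is pppppp at positions 1,2,3,4,5,7.

6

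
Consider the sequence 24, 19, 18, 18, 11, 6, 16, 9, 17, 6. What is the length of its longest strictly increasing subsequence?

Scanning left to right, the best length ending at each element is: 24→1, 19→1, 18→1, 18→1, 11→1, 6→1, 16→2, 9→2, 17→3, 6→1.
So the longest increasing subsequence has length 3, e.g. 11, 16, 17.

3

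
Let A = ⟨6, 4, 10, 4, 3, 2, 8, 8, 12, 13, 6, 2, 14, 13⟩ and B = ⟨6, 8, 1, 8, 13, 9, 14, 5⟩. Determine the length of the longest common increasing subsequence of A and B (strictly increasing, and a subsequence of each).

A longest common strictly increasing subsequence is 6, 8, 13, 14 (length 4); it appears in order in both A and B, and no longer such subsequence exists.

4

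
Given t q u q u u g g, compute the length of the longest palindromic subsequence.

Using dp[i][j] = 2 + dp[i+1][j−1] if the ends match, else max(dp[i+1][j], dp[i][j−1]):
dp[1][8] = 3. A witness is uuu at positions 3,5,6.

3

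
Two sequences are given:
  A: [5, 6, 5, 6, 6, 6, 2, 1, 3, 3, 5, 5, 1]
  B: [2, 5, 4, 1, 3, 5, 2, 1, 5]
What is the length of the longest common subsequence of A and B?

A longest common subsequence is 5, 5, 2, 1, 5 (length 5); the LCS DP confirms no longer common subsequence exists.

5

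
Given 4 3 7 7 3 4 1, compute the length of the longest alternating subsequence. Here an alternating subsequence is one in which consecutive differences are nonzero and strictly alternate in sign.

A longest alternating subsequence is 4, 3, 7, 3, 4, 1 (positions 1,2,3,5,6,7); its 5 consecutive differences strictly alternate in sign, and length 6 is optimal.

6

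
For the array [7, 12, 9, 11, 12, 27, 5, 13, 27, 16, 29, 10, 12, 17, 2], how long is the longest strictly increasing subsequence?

7

Scanning left to right, the best length ending at each element is: 7→1, 12→2, 9→2, 11→3, 12→4, 27→5, 5→1, 13→5, 27→6, 16→6, 29→7, 10→3, 12→4, 17→7, 2→1.
So the longest increasing subsequence has length 7, e.g. 7, 9, 11, 12, 13, 27, 29.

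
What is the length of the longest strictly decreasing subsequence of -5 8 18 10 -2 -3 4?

4

Let dp[i] be the longest decreasing subsequence ending at position i. Then dp = [1, 1, 1, 2, 3, 4, 3].
The maximum is 4; one witness is 18, 10, -2, -3 at positions 3,4,5,6.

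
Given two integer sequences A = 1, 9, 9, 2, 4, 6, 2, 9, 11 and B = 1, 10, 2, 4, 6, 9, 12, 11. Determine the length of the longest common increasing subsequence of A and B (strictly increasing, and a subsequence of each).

For each value that appears in both, track the longest common increasing run ending there.
The best achievable length is 6; one witness is 1, 2, 4, 6, 9, 11 (A-positions 1,4,5,6,8,9, B-positions 1,3,4,5,6,8).

6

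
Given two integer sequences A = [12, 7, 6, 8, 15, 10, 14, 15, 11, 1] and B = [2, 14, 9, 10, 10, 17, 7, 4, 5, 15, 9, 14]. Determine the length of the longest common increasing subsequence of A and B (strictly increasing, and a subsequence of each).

A longest common strictly increasing subsequence is 7, 15 (length 2); it appears in order in both A and B, and no longer such subsequence exists.

2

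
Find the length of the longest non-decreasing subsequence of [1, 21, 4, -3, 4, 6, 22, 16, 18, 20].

One longest non-decreasing subsequence is 1, 4, 4, 6, 16, 18, 20 (positions 1,3,5,6,8,9,10), of length 7; no longer one exists.

7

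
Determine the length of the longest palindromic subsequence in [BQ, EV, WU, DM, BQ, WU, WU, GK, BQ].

5

One longest palindromic subsequence is BQ WU WU WU BQ (positions 1,3,6,7,9); it reads the same forward and backward, and the interval DP gives dp[1][9] = 5.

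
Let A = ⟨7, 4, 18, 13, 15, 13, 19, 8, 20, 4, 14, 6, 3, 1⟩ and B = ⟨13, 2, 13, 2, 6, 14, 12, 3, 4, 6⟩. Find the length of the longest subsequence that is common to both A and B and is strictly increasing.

2

For each value that appears in both, track the longest common increasing run ending there.
The best achievable length is 2; one witness is 13, 14 (A-positions 4,11, B-positions 1,6).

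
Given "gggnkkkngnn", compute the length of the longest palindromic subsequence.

One longest palindromic subsequence is gnkkkng (positions 3,4,5,6,7,8,9); it reads the same forward and backward, and the interval DP gives dp[1][11] = 7.

7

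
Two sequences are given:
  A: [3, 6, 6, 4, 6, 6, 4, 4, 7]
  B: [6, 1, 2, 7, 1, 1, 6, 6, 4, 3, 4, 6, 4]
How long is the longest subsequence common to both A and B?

5

Backtracking the LCS table gives one alignment: 6 (A2,B7) → 6 (A3,B8) → 4 (A4,B11) → 6 (A6,B12) → 4 (A8,B13).
So the longest common subsequence has length 5.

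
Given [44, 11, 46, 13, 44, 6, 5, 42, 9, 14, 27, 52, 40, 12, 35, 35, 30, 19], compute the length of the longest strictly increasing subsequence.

One longest increasing subsequence is 11, 13, 14, 27, 52 (positions 2,4,10,11,12), of length 5; no longer one exists.

5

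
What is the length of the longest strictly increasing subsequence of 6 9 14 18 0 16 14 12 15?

Let dp[i] be the longest increasing subsequence ending at position i. Then dp = [1, 2, 3, 4, 1, 4, 3, 3, 4].
The maximum is 4; one witness is 6, 9, 14, 18 at positions 1,2,3,4.

4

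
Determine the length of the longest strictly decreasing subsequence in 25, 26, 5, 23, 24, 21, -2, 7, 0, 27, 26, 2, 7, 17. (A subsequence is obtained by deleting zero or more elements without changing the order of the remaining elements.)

Let dp[i] be the longest decreasing subsequence ending at position i. Then dp = [1, 1, 2, 2, 2, 3, 4, 4, 5, 1, 2, 5, 4, 4].
The maximum is 5; one witness is 25, 23, 21, 7, 0 at positions 1,4,6,8,9.

5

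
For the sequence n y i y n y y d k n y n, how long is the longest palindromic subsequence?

One longest palindromic subsequence is nynyynyn (positions 1,2,5,6,7,10,11,12); it reads the same forward and backward, and the interval DP gives dp[1][12] = 8.

8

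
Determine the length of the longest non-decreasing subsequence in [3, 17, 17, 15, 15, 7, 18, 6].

Scanning left to right, the best length ending at each element is: 3→1, 17→2, 17→3, 15→2, 15→3, 7→2, 18→4, 6→2.
So the longest non-decreasing subsequence has length 4, e.g. 3, 17, 17, 18.

4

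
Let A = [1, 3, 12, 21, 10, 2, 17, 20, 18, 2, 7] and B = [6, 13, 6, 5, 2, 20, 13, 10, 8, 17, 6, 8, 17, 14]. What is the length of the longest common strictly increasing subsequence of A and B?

2

A longest common strictly increasing subsequence is 2, 20 (length 2); it appears in order in both A and B, and no longer such subsequence exists.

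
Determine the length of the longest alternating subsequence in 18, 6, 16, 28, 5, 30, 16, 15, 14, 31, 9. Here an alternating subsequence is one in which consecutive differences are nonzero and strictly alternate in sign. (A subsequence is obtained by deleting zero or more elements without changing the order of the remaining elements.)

A longest alternating subsequence is 18, 6, 16, 5, 30, 16, 31, 9 (positions 1,2,3,5,6,7,10,11); its 7 consecutive differences strictly alternate in sign, and length 8 is optimal.

8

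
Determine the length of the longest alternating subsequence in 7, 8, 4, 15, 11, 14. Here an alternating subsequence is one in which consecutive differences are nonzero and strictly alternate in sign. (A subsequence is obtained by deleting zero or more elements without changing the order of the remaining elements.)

6

A longest alternating subsequence is 7, 8, 4, 15, 11, 14 (positions 1,2,3,4,5,6); its 5 consecutive differences strictly alternate in sign, and length 6 is optimal.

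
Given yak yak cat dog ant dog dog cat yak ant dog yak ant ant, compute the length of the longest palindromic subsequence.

9

Using dp[i][j] = 2 + dp[i+1][j−1] if the ends match, else max(dp[i+1][j], dp[i][j−1]):
dp[1][14] = 9. A witness is yak yak cat dog dog dog cat yak yak at positions 1,2,3,4,6,7,8,9,12.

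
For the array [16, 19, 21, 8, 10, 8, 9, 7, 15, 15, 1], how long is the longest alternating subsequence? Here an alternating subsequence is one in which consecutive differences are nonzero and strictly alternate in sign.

Track the best alternating length ending on an up-step vs a down-step at each position: up/down = 1/1, 2/1, 2/1, 1/3, 4/3, 1/5, 6/5, 1/7, 8/3, 8/3, 1/9.
The maximum over both is 9; one such subsequence is 16, 19, 8, 10, 8, 9, 7, 15, 1.

9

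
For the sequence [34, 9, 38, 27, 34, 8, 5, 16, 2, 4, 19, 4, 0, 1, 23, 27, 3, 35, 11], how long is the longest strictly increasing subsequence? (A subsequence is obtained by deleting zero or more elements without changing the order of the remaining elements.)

6

Scanning left to right, the best length ending at each element is: 34→1, 9→1, 38→2, 27→2, 34→3, 8→1, 5→1, 16→2, 2→1, 4→2, 19→3, 4→2, 0→1, 1→2, 23→4, 27→5, 3→3, 35→6, 11→4.
So the longest increasing subsequence has length 6, e.g. 9, 16, 19, 23, 27, 35.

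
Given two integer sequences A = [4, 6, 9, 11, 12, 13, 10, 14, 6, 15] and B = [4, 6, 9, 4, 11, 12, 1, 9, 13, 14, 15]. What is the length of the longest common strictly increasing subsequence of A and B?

8

For each value that appears in both, track the longest common increasing run ending there.
The best achievable length is 8; one witness is 4, 6, 9, 11, 12, 13, 14, 15 (A-positions 1,2,3,4,5,6,8,10, B-positions 1,2,3,5,6,9,10,11).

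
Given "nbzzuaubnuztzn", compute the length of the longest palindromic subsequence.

9

One longest palindromic subsequence is nzzunuzzn (positions 1,3,4,5,9,10,11,13,14); it reads the same forward and backward, and the interval DP gives dp[1][14] = 9.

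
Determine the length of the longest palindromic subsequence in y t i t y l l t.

5

Using dp[i][j] = 2 + dp[i+1][j−1] if the ends match, else max(dp[i+1][j], dp[i][j−1]):
dp[1][8] = 5. A witness is ytity at positions 1,2,3,4,5.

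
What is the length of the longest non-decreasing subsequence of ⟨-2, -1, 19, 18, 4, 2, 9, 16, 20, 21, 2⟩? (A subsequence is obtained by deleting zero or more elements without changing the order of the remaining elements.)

Let dp[i] be the longest non-decreasing subsequence ending at position i. Then dp = [1, 2, 3, 3, 3, 3, 4, 5, 6, 7, 4].
The maximum is 7; one witness is -2, -1, 4, 9, 16, 20, 21 at positions 1,2,5,7,8,9,10.

7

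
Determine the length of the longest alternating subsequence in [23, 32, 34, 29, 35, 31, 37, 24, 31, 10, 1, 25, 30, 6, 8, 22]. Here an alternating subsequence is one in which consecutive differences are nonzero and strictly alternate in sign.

Track the best alternating length ending on an up-step vs a down-step at each position: up/down = 1/1, 2/1, 2/1, 2/3, 4/1, 4/5, 6/1, 2/7, 8/7, 1/9, 1/9, 10/9, 10/9, 10/11, 12/11, 12/11.
The maximum over both is 12; one such subsequence is 23, 32, 29, 35, 31, 37, 24, 31, 10, 25, 6, 8.

12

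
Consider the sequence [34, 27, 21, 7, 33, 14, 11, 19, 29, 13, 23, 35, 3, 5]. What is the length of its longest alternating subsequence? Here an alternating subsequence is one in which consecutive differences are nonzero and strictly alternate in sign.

A longest alternating subsequence is 34, 27, 33, 14, 19, 13, 23, 3, 5 (positions 1,2,5,6,8,10,11,13,14); its 8 consecutive differences strictly alternate in sign, and length 9 is optimal.

9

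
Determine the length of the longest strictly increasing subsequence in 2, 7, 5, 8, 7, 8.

4

Let dp[i] be the longest increasing subsequence ending at position i. Then dp = [1, 2, 2, 3, 3, 4].
The maximum is 4; one witness is 2, 5, 7, 8 at positions 1,3,5,6.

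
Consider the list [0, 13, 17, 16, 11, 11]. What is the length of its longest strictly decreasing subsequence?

Scanning left to right, the best length ending at each element is: 0→1, 13→1, 17→1, 16→2, 11→3, 11→3.
So the longest decreasing subsequence has length 3, e.g. 17, 16, 11.

3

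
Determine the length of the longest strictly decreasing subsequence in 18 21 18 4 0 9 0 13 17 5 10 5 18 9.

5

One longest decreasing subsequence is 21, 18, 13, 10, 5 (positions 2,3,8,11,12), of length 5; no longer one exists.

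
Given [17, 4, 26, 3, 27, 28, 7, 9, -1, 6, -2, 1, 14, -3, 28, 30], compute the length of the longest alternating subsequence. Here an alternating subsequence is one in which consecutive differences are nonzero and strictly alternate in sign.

13

A longest alternating subsequence is 17, 4, 26, 3, 27, 7, 9, -1, 6, -2, 1, -3, 28 (positions 1,2,3,4,5,7,8,9,10,11,12,14,15); its 12 consecutive differences strictly alternate in sign, and length 13 is optimal.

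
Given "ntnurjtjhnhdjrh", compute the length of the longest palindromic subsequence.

7

One longest palindromic subsequence is rjhnhjr (positions 5,6,9,10,11,13,14); it reads the same forward and backward, and the interval DP gives dp[1][15] = 7.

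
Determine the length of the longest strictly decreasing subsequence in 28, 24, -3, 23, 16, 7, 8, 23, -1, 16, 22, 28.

Let dp[i] be the longest decreasing subsequence ending at position i. Then dp = [1, 2, 3, 3, 4, 5, 5, 3, 6, 4, 4, 1].
The maximum is 6; one witness is 28, 24, 23, 16, 7, -1 at positions 1,2,4,5,6,9.

6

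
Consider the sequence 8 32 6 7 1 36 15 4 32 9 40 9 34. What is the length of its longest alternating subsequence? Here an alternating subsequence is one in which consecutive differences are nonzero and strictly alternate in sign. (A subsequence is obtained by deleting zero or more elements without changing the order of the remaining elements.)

12

A longest alternating subsequence is 8, 32, 6, 7, 1, 36, 15, 32, 9, 40, 9, 34 (positions 1,2,3,4,5,6,7,9,10,11,12,13); its 11 consecutive differences strictly alternate in sign, and length 12 is optimal.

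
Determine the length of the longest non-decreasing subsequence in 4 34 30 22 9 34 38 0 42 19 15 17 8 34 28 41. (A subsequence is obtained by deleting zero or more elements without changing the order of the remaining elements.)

Scanning left to right, the best length ending at each element is: 4→1, 34→2, 30→2, 22→2, 9→2, 34→3, 38→4, 0→1, 42→5, 19→3, 15→3, 17→4, 8→2, 34→5, 28→5, 41→6.
So the longest non-decreasing subsequence has length 6, e.g. 4, 9, 15, 17, 34, 41.

6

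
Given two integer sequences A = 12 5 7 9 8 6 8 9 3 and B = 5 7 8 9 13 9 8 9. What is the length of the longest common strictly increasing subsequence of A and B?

4

A longest common strictly increasing subsequence is 5, 7, 8, 9 (length 4); it appears in order in both A and B, and no longer such subsequence exists.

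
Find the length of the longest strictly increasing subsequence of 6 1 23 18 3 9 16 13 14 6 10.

Let dp[i] be the longest increasing subsequence ending at position i. Then dp = [1, 1, 2, 2, 2, 3, 4, 4, 5, 3, 4].
The maximum is 5; one witness is 1, 3, 9, 13, 14 at positions 2,5,6,8,9.

5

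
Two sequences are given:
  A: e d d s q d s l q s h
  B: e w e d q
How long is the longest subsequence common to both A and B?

3

Backtracking the LCS table gives one alignment: e (A1,B3) → d (A6,B4) → q (A9,B5).
So the longest common subsequence has length 3.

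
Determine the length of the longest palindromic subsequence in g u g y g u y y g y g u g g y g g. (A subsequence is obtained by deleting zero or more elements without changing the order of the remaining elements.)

13

One longest palindromic subsequence is ggygugygugygg (positions 1,3,4,5,6,9,10,11,12,14,15,16,17); it reads the same forward and backward, and the interval DP gives dp[1][17] = 13.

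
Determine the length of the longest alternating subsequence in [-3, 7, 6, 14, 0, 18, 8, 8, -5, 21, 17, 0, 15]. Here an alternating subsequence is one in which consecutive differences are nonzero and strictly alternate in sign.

A longest alternating subsequence is -3, 7, 6, 14, 0, 18, 8, 21, 0, 15 (positions 1,2,3,4,5,6,7,10,12,13); its 9 consecutive differences strictly alternate in sign, and length 10 is optimal.

10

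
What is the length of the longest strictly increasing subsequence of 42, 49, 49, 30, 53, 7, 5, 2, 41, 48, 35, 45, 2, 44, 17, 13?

3

Scanning left to right, the best length ending at each element is: 42→1, 49→2, 49→2, 30→1, 53→3, 7→1, 5→1, 2→1, 41→2, 48→3, 35→2, 45→3, 2→1, 44→3, 17→2, 13→2.
So the longest increasing subsequence has length 3, e.g. 42, 49, 53.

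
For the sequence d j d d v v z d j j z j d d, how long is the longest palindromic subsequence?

One longest palindromic subsequence is ddzjjzdd (positions 1,3,7,9,10,11,13,14); it reads the same forward and backward, and the interval DP gives dp[1][14] = 8.

8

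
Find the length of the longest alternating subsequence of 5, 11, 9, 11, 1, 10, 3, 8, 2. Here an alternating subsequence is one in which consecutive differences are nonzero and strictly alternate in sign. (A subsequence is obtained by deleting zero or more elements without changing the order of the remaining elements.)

9

Track the best alternating length ending on an up-step vs a down-step at each position: up/down = 1/1, 2/1, 2/3, 4/1, 1/5, 6/5, 6/7, 8/7, 6/9.
The maximum over both is 9; one such subsequence is 5, 11, 9, 11, 1, 10, 3, 8, 2.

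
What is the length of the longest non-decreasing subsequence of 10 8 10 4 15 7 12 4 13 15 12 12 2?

Let dp[i] be the longest non-decreasing subsequence ending at position i. Then dp = [1, 1, 2, 1, 3, 2, 3, 2, 4, 5, 4, 5, 1].
The maximum is 5; one witness is 10, 10, 12, 13, 15 at positions 1,3,7,9,10.

5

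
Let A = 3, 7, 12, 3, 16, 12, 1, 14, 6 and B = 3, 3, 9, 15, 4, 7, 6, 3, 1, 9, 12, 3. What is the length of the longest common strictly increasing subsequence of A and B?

3

A longest common strictly increasing subsequence is 3, 7, 12 (length 3); it appears in order in both A and B, and no longer such subsequence exists.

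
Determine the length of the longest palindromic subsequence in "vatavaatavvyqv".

One longest palindromic subsequence is vataaatav (positions 1,2,3,4,6,7,8,9,14); it reads the same forward and backward, and the interval DP gives dp[1][14] = 9.

9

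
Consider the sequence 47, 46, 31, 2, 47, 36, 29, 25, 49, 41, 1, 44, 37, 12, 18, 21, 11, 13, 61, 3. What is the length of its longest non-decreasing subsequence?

5

Let dp[i] be the longest non-decreasing subsequence ending at position i. Then dp = [1, 1, 1, 1, 2, 2, 2, 2, 3, 3, 1, 4, 3, 2, 3, 4, 2, 3, 5, 2].
The maximum is 5; one witness is 31, 36, 41, 44, 61 at positions 3,6,10,12,19.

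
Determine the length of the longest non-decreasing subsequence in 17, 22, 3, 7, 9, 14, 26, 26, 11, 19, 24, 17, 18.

6

Scanning left to right, the best length ending at each element is: 17→1, 22→2, 3→1, 7→2, 9→3, 14→4, 26→5, 26→6, 11→4, 19→5, 24→6, 17→5, 18→6.
So the longest non-decreasing subsequence has length 6, e.g. 3, 7, 9, 14, 26, 26.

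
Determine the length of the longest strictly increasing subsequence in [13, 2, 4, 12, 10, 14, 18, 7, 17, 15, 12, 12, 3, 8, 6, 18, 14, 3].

6

One longest increasing subsequence is 2, 4, 12, 14, 17, 18 (positions 2,3,4,6,9,16), of length 6; no longer one exists.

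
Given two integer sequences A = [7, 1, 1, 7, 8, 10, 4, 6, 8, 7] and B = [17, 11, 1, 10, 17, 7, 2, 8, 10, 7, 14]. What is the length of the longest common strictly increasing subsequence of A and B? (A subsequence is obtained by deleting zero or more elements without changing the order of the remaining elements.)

4

For each value that appears in both, track the longest common increasing run ending there.
The best achievable length is 4; one witness is 1, 7, 8, 10 (A-positions 2,4,5,6, B-positions 3,6,8,9).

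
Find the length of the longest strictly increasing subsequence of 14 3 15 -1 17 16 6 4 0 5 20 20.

One longest increasing subsequence is 14, 15, 17, 20 (positions 1,3,5,11), of length 4; no longer one exists.

4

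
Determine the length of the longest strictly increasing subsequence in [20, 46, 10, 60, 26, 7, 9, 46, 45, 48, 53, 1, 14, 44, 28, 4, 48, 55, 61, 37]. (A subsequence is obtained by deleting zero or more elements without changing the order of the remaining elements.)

7

Scanning left to right, the best length ending at each element is: 20→1, 46→2, 10→1, 60→3, 26→2, 7→1, 9→2, 46→3, 45→3, 48→4, 53→5, 1→1, 14→3, 44→4, 28→4, 4→2, 48→5, 55→6, 61→7, 37→5.
So the longest increasing subsequence has length 7, e.g. 20, 26, 46, 48, 53, 55, 61.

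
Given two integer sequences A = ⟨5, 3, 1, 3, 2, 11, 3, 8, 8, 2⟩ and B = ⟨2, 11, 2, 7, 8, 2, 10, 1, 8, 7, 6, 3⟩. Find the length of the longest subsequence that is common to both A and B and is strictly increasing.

A longest common strictly increasing subsequence is 2, 11 (length 2); it appears in order in both A and B, and no longer such subsequence exists.

2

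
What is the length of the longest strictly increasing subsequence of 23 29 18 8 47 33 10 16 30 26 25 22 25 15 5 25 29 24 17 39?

Let dp[i] be the longest increasing subsequence ending at position i. Then dp = [1, 2, 1, 1, 3, 3, 2, 3, 4, 4, 4, 4, 5, 3, 1, 5, 6, 5, 4, 7].
The maximum is 7; one witness is 8, 10, 16, 22, 25, 29, 39 at positions 4,7,8,12,13,17,20.

7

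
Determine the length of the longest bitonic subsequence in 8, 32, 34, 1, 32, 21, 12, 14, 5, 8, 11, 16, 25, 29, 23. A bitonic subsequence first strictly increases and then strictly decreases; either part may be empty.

8

One longest bitonic subsequence is 1, 5, 8, 11, 16, 25, 29, 23 (positions 4,9,10,11,12,13,14,15): it rises to 29 then falls. Length 8 is optimal.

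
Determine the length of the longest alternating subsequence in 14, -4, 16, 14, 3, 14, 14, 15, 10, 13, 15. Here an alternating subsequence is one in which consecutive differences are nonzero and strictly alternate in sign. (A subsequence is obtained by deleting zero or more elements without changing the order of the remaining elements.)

A longest alternating subsequence is 14, -4, 16, 3, 14, 10, 13 (positions 1,2,3,5,6,9,10); its 6 consecutive differences strictly alternate in sign, and length 7 is optimal.

7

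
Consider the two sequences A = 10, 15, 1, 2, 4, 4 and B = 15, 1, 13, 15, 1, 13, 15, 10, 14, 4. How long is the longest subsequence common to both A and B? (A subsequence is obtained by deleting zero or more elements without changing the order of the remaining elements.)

Backtracking the LCS table gives one alignment: 15 (A2,B4) → 1 (A3,B5) → 4 (A6,B10).
So the longest common subsequence has length 3.

3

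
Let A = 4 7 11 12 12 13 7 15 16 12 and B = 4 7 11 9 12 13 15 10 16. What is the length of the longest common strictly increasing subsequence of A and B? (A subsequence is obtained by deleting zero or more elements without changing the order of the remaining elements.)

A longest common strictly increasing subsequence is 4, 7, 11, 12, 13, 15, 16 (length 7); it appears in order in both A and B, and no longer such subsequence exists.

7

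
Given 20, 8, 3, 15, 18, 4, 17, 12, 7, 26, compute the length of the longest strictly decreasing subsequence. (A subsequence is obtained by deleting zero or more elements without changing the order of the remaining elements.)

5

Let dp[i] be the longest decreasing subsequence ending at position i. Then dp = [1, 2, 3, 2, 2, 3, 3, 4, 5, 1].
The maximum is 5; one witness is 20, 18, 17, 12, 7 at positions 1,5,7,8,9.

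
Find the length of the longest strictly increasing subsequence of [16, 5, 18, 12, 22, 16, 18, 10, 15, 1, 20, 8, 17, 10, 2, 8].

5

One longest increasing subsequence is 5, 12, 16, 18, 20 (positions 2,4,6,7,11), of length 5; no longer one exists.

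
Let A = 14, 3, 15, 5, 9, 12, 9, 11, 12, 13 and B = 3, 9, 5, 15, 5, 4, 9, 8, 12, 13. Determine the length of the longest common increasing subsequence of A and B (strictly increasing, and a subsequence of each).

For each value that appears in both, track the longest common increasing run ending there.
The best achievable length is 5; one witness is 3, 5, 9, 12, 13 (A-positions 2,4,5,6,10, B-positions 1,3,7,9,10).

5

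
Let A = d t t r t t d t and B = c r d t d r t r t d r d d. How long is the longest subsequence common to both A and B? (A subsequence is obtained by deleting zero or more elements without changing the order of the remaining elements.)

Backtracking the LCS table gives one alignment: d (A1,B3) → t (A2,B4) → t (A3,B7) → r (A4,B8) → t (A5,B9) → d (A7,B13).
So the longest common subsequence has length 6.

6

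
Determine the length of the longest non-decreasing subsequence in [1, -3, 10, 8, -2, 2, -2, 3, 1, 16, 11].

Let dp[i] be the longest non-decreasing subsequence ending at position i. Then dp = [1, 1, 2, 2, 2, 3, 3, 4, 4, 5, 5].
The maximum is 5; one witness is -3, -2, 2, 3, 16 at positions 2,5,6,8,10.

5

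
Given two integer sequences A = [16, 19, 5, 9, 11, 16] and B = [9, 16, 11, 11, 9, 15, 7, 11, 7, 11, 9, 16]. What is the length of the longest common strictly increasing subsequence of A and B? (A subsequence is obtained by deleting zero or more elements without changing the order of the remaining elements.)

3

A longest common strictly increasing subsequence is 9, 11, 16 (length 3); it appears in order in both A and B, and no longer such subsequence exists.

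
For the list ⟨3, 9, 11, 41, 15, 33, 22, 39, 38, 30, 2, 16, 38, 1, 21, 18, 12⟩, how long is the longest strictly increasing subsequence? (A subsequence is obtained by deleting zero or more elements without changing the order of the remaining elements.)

Scanning left to right, the best length ending at each element is: 3→1, 9→2, 11→3, 41→4, 15→4, 33→5, 22→5, 39→6, 38→6, 30→6, 2→1, 16→5, 38→7, 1→1, 21→6, 18→6, 12→4.
So the longest increasing subsequence has length 7, e.g. 3, 9, 11, 15, 22, 30, 38.

7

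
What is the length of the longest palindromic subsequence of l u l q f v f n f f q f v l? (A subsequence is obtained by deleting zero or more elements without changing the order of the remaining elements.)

9

One longest palindromic subsequence is lqffnffql (positions 1,4,5,7,8,9,10,11,14); it reads the same forward and backward, and the interval DP gives dp[1][14] = 9.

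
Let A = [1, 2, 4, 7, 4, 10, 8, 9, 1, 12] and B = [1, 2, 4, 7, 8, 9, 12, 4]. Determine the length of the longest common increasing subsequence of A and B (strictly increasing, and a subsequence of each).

7

A longest common strictly increasing subsequence is 1, 2, 4, 7, 8, 9, 12 (length 7); it appears in order in both A and B, and no longer such subsequence exists.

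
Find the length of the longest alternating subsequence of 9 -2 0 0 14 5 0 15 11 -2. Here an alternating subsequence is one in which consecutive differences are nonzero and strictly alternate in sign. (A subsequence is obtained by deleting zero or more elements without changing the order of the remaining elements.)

6

Track the best alternating length ending on an up-step vs a down-step at each position: up/down = 1/1, 1/2, 3/2, 3/2, 3/1, 3/4, 3/4, 5/1, 5/6, 1/6.
The maximum over both is 6; one such subsequence is 9, -2, 14, 5, 15, 11.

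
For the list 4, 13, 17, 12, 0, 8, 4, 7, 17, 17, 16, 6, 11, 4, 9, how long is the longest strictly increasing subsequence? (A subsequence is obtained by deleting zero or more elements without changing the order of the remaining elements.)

4

One longest increasing subsequence is 0, 4, 7, 17 (positions 5,7,8,9), of length 4; no longer one exists.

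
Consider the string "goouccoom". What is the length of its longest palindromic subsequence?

One longest palindromic subsequence is ooccoo (positions 2,3,5,6,7,8); it reads the same forward and backward, and the interval DP gives dp[1][9] = 6.

6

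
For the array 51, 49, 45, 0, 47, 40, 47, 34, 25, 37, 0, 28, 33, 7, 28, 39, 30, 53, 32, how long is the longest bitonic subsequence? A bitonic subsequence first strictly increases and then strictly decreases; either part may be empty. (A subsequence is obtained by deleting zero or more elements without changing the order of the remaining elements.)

7

One longest bitonic subsequence is 51, 49, 47, 40, 37, 33, 32 (positions 1,2,5,6,10,13,19): it rises to 51 then falls. Length 7 is optimal.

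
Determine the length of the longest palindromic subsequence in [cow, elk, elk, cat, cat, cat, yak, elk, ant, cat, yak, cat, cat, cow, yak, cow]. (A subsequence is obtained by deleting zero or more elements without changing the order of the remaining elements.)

One longest palindromic subsequence is cow cat cat yak cat yak cat cat cow (positions 1,5,6,7,10,11,12,13,16); it reads the same forward and backward, and the interval DP gives dp[1][16] = 9.

9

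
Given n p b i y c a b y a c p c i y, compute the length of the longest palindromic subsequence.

7

One longest palindromic subsequence is ycayacy (positions 5,6,7,9,10,13,15); it reads the same forward and backward, and the interval DP gives dp[1][15] = 7.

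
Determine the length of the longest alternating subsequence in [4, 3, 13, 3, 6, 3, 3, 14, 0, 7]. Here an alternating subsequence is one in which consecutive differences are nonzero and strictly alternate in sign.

Track the best alternating length ending on an up-step vs a down-step at each position: up/down = 1/1, 1/2, 3/1, 1/4, 5/4, 1/6, 1/6, 7/1, 1/8, 9/8.
The maximum over both is 9; one such subsequence is 4, 3, 13, 3, 6, 3, 14, 0, 7.

9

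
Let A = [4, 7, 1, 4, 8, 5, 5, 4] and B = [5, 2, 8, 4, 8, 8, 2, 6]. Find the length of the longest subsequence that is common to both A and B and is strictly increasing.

A longest common strictly increasing subsequence is 4, 8 (length 2); it appears in order in both A and B, and no longer such subsequence exists.

2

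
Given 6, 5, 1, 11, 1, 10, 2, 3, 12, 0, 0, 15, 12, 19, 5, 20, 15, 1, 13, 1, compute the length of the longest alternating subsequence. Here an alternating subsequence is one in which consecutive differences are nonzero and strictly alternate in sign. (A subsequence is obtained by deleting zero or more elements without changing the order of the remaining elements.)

Track the best alternating length ending on an up-step vs a down-step at each position: up/down = 1/1, 1/2, 1/2, 3/1, 1/4, 5/4, 5/6, 7/6, 7/1, 1/8, 1/8, 9/1, 9/10, 11/1, 9/12, 13/1, 13/14, 9/14, 15/14, 9/16.
The maximum over both is 16; one such subsequence is 6, 5, 11, 1, 10, 2, 3, 0, 15, 12, 19, 5, 20, 1, 13, 1.

16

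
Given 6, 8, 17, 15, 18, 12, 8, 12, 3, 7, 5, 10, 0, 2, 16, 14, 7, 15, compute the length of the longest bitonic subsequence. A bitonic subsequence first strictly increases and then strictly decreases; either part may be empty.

One longest bitonic subsequence is 6, 8, 17, 15, 12, 8, 7, 5, 2 (positions 1,2,3,4,6,7,10,11,14): it rises to 17 then falls. Length 9 is optimal.

9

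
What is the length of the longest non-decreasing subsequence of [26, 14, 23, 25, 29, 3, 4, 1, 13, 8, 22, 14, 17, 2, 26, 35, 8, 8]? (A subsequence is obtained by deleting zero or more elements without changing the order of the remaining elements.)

One longest non-decreasing subsequence is 3, 4, 13, 14, 17, 26, 35 (positions 6,7,9,12,13,15,16), of length 7; no longer one exists.

7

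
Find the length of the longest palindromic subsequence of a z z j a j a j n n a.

7

One longest palindromic subsequence is ajajaja (positions 1,4,5,6,7,8,11); it reads the same forward and backward, and the interval DP gives dp[1][11] = 7.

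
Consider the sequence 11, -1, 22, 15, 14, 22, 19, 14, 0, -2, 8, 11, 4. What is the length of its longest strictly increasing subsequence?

4

Let dp[i] be the longest increasing subsequence ending at position i. Then dp = [1, 1, 2, 2, 2, 3, 3, 2, 2, 1, 3, 4, 3].
The maximum is 4; one witness is -1, 0, 8, 11 at positions 2,9,11,12.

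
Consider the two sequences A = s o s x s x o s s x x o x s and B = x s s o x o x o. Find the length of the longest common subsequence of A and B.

Backtracking the LCS table gives one alignment: s (A1,B3) → o (A2,B4) → x (A6,B5) → o (A7,B6) → x (A11,B7) → o (A12,B8).
So the longest common subsequence has length 6.

6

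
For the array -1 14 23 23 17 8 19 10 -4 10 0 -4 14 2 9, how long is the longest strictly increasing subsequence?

One longest increasing subsequence is -1, 14, 17, 19 (positions 1,2,5,7), of length 4; no longer one exists.

4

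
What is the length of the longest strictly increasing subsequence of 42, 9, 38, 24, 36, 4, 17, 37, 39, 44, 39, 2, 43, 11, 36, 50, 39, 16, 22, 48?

Scanning left to right, the best length ending at each element is: 42→1, 9→1, 38→2, 24→2, 36→3, 4→1, 17→2, 37→4, 39→5, 44→6, 39→5, 2→1, 43→6, 11→2, 36→3, 50→7, 39→5, 16→3, 22→4, 48→7.
So the longest increasing subsequence has length 7, e.g. 9, 24, 36, 37, 39, 44, 50.

7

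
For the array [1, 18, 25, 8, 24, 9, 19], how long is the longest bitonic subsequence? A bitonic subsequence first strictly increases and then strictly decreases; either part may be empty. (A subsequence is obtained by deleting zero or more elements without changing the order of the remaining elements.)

5

One longest bitonic subsequence is 1, 18, 25, 24, 19 (positions 1,2,3,5,7): it rises to 25 then falls. Length 5 is optimal.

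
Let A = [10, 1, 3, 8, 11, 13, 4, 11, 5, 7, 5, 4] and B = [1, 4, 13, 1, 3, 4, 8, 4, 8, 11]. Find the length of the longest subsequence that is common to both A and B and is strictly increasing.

4

A longest common strictly increasing subsequence is 1, 3, 8, 11 (length 4); it appears in order in both A and B, and no longer such subsequence exists.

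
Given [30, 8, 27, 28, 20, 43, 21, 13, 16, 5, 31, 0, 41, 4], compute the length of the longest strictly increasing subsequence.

Let dp[i] be the longest increasing subsequence ending at position i. Then dp = [1, 1, 2, 3, 2, 4, 3, 2, 3, 1, 4, 1, 5, 2].
The maximum is 5; one witness is 8, 27, 28, 31, 41 at positions 2,3,4,11,13.

5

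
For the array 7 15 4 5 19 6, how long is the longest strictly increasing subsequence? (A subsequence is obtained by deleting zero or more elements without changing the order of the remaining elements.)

One longest increasing subsequence is 7, 15, 19 (positions 1,2,5), of length 3; no longer one exists.

3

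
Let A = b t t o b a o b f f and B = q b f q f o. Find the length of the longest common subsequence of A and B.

A longest common subsequence is bff (length 3); the LCS DP confirms no longer common subsequence exists.

3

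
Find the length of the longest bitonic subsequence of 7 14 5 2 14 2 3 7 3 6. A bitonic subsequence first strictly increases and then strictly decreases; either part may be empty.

Let inc[i] be the LIS ending at i and dec[i] the longest strictly decreasing subsequence starting at i. inc = [1, 2, 1, 1, 2, 1, 2, 3, 2, 3], dec = [3, 3, 2, 1, 3, 1, 1, 2, 1, 1].
max_i inc[i]+dec[i]−1 = 4, with one witness 7, 14, 7, 6.

4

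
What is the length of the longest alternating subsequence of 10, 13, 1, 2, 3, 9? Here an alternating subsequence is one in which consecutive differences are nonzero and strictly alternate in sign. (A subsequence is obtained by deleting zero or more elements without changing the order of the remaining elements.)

4

Track the best alternating length ending on an up-step vs a down-step at each position: up/down = 1/1, 2/1, 1/3, 4/3, 4/3, 4/3.
The maximum over both is 4; one such subsequence is 10, 13, 1, 2.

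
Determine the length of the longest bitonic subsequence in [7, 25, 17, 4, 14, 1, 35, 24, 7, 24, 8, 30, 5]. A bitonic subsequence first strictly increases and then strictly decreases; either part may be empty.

One longest bitonic subsequence is 7, 25, 17, 14, 8, 5 (positions 1,2,3,5,11,13): it rises to 25 then falls. Length 6 is optimal.

6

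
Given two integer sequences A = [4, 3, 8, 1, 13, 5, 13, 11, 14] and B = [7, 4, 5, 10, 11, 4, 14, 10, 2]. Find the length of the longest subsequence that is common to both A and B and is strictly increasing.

For each value that appears in both, track the longest common increasing run ending there.
The best achievable length is 4; one witness is 4, 5, 11, 14 (A-positions 1,6,8,9, B-positions 2,3,5,7).

4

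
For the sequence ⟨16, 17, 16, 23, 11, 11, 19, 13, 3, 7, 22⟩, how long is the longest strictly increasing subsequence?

4

Let dp[i] be the longest increasing subsequence ending at position i. Then dp = [1, 2, 1, 3, 1, 1, 3, 2, 1, 2, 4].
The maximum is 4; one witness is 16, 17, 19, 22 at positions 1,2,7,11.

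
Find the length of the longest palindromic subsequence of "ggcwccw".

4

One longest palindromic subsequence is wccw (positions 4,5,6,7); it reads the same forward and backward, and the interval DP gives dp[1][7] = 4.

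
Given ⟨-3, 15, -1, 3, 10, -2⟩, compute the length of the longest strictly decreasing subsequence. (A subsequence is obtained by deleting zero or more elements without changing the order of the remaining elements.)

3

One longest decreasing subsequence is 15, -1, -2 (positions 2,3,6), of length 3; no longer one exists.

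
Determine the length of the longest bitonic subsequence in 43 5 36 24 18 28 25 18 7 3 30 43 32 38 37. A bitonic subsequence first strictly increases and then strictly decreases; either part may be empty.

One longest bitonic subsequence is 43, 36, 28, 25, 18, 7, 3 (positions 1,3,6,7,8,9,10): it rises to 43 then falls. Length 7 is optimal.

7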